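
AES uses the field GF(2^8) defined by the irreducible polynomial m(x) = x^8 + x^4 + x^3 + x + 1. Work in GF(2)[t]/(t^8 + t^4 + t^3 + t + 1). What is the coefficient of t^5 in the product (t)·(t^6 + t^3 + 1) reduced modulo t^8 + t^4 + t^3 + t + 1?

Multiply in GF(2)[t]: (t)·(t^6 + t^3 + 1) = t^7 + t^4 + t.
Reduced: t^7 + t^4 + t.

0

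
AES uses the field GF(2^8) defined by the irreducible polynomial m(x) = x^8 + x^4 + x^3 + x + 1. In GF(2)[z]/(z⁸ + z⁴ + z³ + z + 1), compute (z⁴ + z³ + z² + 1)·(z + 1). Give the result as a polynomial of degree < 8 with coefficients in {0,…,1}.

Multiply in GF(2)[z]: (z⁴ + z³ + z² + 1)·(z + 1) = z⁵ + z² + z + 1.
Reduced: z⁵ + z² + z + 1.

z^5 + z^2 + z + 1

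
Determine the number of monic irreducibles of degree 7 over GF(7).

x^(7^7) − x is the product of all monic irreducibles of degree dividing 7; Möbius inversion gives N = (1/7) Σ μ(7/d)·7^d.
Divisors of 7: 1, 7; μ(7/d) for each: -1, 1.
Σ = − 7^1 + 7^7 = 823536.
N = 823536/7 = 117648.

117648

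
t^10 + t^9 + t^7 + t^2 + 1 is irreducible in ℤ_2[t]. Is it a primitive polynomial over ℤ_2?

No

Write f(t) = t^10 + t^9 + t^7 + t^2 + 1.
|GF(2^10)^×| = 2^10 − 1 = 1023. Prime factorization: 1023 = 3·11·31.
f is primitive ⇔ t has order 1023 in GF(2)[t]/(f), i.e. t^(1023/q) ≠ 1 for each prime q | 1023.
t^(341) mod f = t^8 + t^5.
t^(93) mod f = 1
t^(33) mod f = t^9 + 1.
Since t^(93) = 1, the order of t divides 93 < 1023; not primitive.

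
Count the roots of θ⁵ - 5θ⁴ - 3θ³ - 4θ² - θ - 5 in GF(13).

Write f(θ) = θ⁵ - 5θ⁴ - 3θ³ - 4θ² - θ - 5.
Evaluate at each of the 13 elements of GF(13):
f(0) = 8; f(1) = 9; f(2) = 9; f(3) = 12; f(4) = 12; f(5) = 9; f(6) = 12; f(7) = 3; f(8) = 5; f(9) = 7; f(10) = 6; f(11) = 10; f(12) = 2.
No element is a root.

0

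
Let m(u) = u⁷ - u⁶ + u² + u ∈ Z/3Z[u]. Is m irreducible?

Check for roots in Z/3Z: m(0) = 0 → root; m(1) = 2; m(2) = 1.
m(0) = 0, so (u) divides m(u); m is reducible.

No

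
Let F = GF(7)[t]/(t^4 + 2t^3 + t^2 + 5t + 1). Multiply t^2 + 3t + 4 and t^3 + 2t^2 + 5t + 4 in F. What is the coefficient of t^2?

Multiply in GF(7)[t]: (t^2 + 3t + 4)·(t^3 + 2t^2 + 5t + 4) = t^5 + 5t^4 + t^3 + 6t^2 + 4t + 2.
Reduce using t^4 ≡ 5t^3 + 6t^2 + 2t + 6 (mod t^4 + 2t^3 + t^2 + 5t + 1).
Reduced: t^3 + 5t^2 + 2t + 6.

5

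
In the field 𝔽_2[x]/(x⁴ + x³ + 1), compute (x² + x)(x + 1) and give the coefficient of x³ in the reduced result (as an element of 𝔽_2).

Multiply in 𝔽_2[x]: (x² + x)·(x + 1) = x³ + x.
Reduced: x³ + x.

1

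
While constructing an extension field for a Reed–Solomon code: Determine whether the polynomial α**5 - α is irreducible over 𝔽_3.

Write h(α) = α**5 - α.
Check for roots in 𝔽_3: h(0) = 0 → root; h(1) = 0 → root; h(2) = 0 → root.
h(0) = 0, so (α) divides h(α); h is reducible.

No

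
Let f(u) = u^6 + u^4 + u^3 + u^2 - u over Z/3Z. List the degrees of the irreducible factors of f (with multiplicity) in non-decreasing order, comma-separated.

1, 1, 1, 3

Roots in Z/3Z: f(0) = 0 → root; f(1) = 0 → root; f(2) = 0 → root.
Linear factors from roots: (u), (u - 1), (u + 1).
Complete factorization: f(u) = (u)·(u + 1)·(u - 1)·(u^3 - u + 1).
Factor degrees with multiplicity: 1 + 1 + 1 + 3 = 6.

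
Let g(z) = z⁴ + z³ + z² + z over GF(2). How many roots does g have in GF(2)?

Evaluate at each of the 2 elements of GF(2):
g(0) = 0 → root; g(1) = 0 → root.
Roots: {0, 1}.

2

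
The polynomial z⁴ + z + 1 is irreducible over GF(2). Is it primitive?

Write f(z) = z⁴ + z + 1.
|GF(2^4)^×| = 2^4 − 1 = 15. Prime factorization: 15 = 3·5.
f is primitive ⇔ z has order 15 in GF(2)[z]/(f), i.e. z^(15/q) ≠ 1 for each prime q | 15.
z^(5) mod f = z² + z.
z^(3) mod f = z³.
None equal 1, so z has full order 15; f is primitive.

Yes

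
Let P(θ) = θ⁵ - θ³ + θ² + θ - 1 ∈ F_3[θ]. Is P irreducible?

Check for roots in F_3: P(0) = 2; P(1) = 1; P(2) = 2.
No roots, so no linear factors.
Monic irreducibles of degree 2 over GF(3): θ² + 1, θ² + θ - 1, θ² - θ - 1.
None of them divide P (all give nonzero remainder).
No irreducible factor of degree ≤ 2 exists, so P is irreducible over GF(3).

Yes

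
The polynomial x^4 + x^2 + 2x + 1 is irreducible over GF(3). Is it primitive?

No

Write f(x) = x^4 + x^2 + 2x + 1.
|GF(3^4)^×| = 3^4 − 1 = 80. Prime factorization: 80 = 2^4·5.
f is primitive ⇔ x has order 80 in GF(3)[x]/(f), i.e. x^(80/q) ≠ 1 for each prime q | 80.
x^(40) mod f = 1
x^(16) mod f = 2x^3 + 2.
Since x^(40) = 1, the order of x divides 40 < 80; not primitive.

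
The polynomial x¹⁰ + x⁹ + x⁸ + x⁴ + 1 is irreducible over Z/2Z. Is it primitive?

No

Write f(x) = x¹⁰ + x⁹ + x⁸ + x⁴ + 1.
|GF(2^10)^×| = 2^10 − 1 = 1023. Prime factorization: 1023 = 3·11·31.
f is primitive ⇔ x has order 1023 in GF(2)[x]/(f), i.e. x^(1023/q) ≠ 1 for each prime q | 1023.
x^(341) mod f = 1
x^(93) mod f = x⁴ + x² + x.
x^(33) mod f = x⁷ + x⁶ + x⁴ + x.
Since x^(341) = 1, the order of x divides 341 < 1023; not primitive.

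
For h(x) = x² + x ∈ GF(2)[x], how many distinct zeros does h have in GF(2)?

Evaluate at each of the 2 elements of GF(2):
h(0) = 0 → root; h(1) = 0 → root.
Roots: {0, 1}.

2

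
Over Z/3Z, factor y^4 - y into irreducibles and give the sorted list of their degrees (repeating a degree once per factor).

1, 1, 1, 1

Write g(y) = y^4 - y.
Roots in Z/3Z: g(0) = 0 → root; g(1) = 0 → root; g(2) = 2.
Linear factors from roots: (y), (y - 1).
Complete factorization: g(y) = (y)·(y - 1)^3.
Factor degrees with multiplicity: 1 + 1 + 1 + 1 = 4.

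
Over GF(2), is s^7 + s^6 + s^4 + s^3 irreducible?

Write g(s) = s^7 + s^6 + s^4 + s^3.
Check for roots in GF(2): g(0) = 0 → root; g(1) = 0 → root.
g(0) = 0, so (s) divides g(s); g is reducible.

No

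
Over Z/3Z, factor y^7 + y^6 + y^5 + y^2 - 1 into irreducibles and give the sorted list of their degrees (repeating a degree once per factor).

1, 2, 2, 2

Write g(y) = y^7 + y^6 + y^5 + y^2 - 1.
Roots in Z/3Z: g(0) = 2; g(1) = 0 → root; g(2) = 2.
Linear factors from roots: (y - 1).
Complete factorization: g(y) = (y - 1)·(y^2 + 1)·(y^2 + y - 1)^2.
Factor degrees with multiplicity: 1 + 2 + 2 + 2 = 7.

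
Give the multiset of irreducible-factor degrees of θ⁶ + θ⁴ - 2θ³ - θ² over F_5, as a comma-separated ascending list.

1, 1, 1, 3

Write g(θ) = θ⁶ + θ⁴ - 2θ³ - θ².
Roots in F_5: g(0) = 0 → root; g(1) = 4; g(2) = 0 → root; g(3) = 2; g(4) = 3.
Linear factors from roots: (θ), (θ - 2).
Complete factorization: g(θ) = (θ - 2)·(θ)^2·(θ³ + 2θ² - 2).
Factor degrees with multiplicity: 1 + 1 + 1 + 3 = 6.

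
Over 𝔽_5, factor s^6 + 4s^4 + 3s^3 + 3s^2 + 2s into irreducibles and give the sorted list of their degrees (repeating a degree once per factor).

Write g(s) = s^6 + 4s^4 + 3s^3 + 3s^2 + 2s.
Roots in 𝔽_5: g(0) = 0 → root; g(1) = 3; g(2) = 3; g(3) = 2; g(4) = 3.
Linear factors from roots: (s).
Complete factorization: g(s) = (s)·(s^2 + 2s + 3)·(s^3 + 3s^2 + 4).
Factor degrees with multiplicity: 1 + 2 + 3 = 6.

1, 2, 3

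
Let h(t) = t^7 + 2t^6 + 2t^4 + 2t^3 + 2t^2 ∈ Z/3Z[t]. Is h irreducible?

No

Check for roots in Z/3Z: h(0) = 0 → root; h(1) = 0 → root; h(2) = 0 → root.
h(0) = 0, so (t) divides h(t); h is reducible.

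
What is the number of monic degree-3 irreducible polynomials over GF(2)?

2

Gauss's count: N_{2}(3) = (1/3) Σ_{d|3} μ(3/d)·2^d.
Divisors of 3: 1, 3; μ(3/d) for each: -1, 1.
Σ = − 2^1 + 2^3 = 6.
N = 6/3 = 2.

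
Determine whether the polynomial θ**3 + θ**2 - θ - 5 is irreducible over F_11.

Yes

Write m(θ) = θ**3 + θ**2 - θ - 5.
Check each element of F_11 for a root: m(0)=6, m(1)=7, m(2)=5, m(3)=6, m(4)=5, m(5)=8, m(6)=10, m(7)=6, m(8)=2, m(9)=4, m(10)=7.
No roots. A degree-3 polynomial over a field with no linear factor is irreducible.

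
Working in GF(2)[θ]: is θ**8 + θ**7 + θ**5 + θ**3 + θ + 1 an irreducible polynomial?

No

Write f(θ) = θ**8 + θ**7 + θ**5 + θ**3 + θ + 1.
Check for roots in GF(2): f(0) = 1; f(1) = 0 → root.
f(1) = 0, so (θ − 1) divides f(θ); f is reducible.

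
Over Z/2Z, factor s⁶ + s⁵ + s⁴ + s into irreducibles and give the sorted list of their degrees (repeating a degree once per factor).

Write g(s) = s⁶ + s⁵ + s⁴ + s.
Roots in Z/2Z: g(0) = 0 → root; g(1) = 0 → root.
Linear factors from roots: (s), (s + 1).
Complete factorization: g(s) = (s)·(s + 1)^2·(s³ + s² + 1).
Factor degrees with multiplicity: 1 + 1 + 1 + 3 = 6.

1, 1, 1, 3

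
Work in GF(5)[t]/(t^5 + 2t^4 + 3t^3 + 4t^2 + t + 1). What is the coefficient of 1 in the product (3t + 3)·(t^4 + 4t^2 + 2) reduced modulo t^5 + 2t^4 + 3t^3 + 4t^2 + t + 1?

3

Multiply in GF(5)[t]: (3t + 3)·(t^4 + 4t^2 + 2) = 3t^5 + 3t^4 + 2t^3 + 2t^2 + t + 1.
Reduce using t^5 ≡ 3t^4 + 2t^3 + t^2 + 4t + 4 (mod t^5 + 2t^4 + 3t^3 + 4t^2 + t + 1).
Reduced: 2t^4 + 3t^3 + 3t + 3.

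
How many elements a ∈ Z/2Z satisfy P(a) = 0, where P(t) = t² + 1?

1

Evaluate at each of the 2 elements of Z/2Z:
P(0) = 1; P(1) = 0 → root.
Roots: {1}.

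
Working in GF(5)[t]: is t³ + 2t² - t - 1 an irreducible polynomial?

Yes

Write f(t) = t³ + 2t² - t - 1.
Check for roots in GF(5): f(0) = 4; f(1) = 1; f(2) = 3; f(3) = 1; f(4) = 1.
No roots. A degree-3 polynomial over a field with no linear factor is irreducible.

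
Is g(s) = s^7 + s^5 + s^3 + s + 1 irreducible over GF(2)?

Yes

Check for roots in GF(2): g(0) = 1; g(1) = 1.
No roots, so no linear factors.
Monic irreducibles of degree 2 over GF(2): s^2 + s + 1.
None of them divide g (all give nonzero remainder).
Monic irreducibles of degree 3 over GF(2): s^3 + s + 1, s^3 + s^2 + 1.
None of them divide g (all give nonzero remainder).
No irreducible factor of degree ≤ 3 exists, so g is irreducible over GF(2).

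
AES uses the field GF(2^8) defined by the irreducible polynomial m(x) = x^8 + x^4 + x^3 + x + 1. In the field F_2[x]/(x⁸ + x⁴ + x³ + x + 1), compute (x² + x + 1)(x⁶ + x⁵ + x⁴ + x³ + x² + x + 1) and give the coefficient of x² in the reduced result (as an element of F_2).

1

Multiply in F_2[x]: (x² + x + 1)·(x⁶ + x⁵ + x⁴ + x³ + x² + x + 1) = x⁸ + x⁶ + x⁵ + x⁴ + x³ + x² + 1.
Reduce using x⁸ ≡ x⁴ + x³ + x + 1 (mod x⁸ + x⁴ + x³ + x + 1).
Reduced: x⁶ + x⁵ + x² + x.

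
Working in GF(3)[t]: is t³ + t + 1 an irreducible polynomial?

Write h(t) = t³ + t + 1.
Check for roots in GF(3): h(0) = 1; h(1) = 0 → root; h(2) = 2.
h(1) = 0, so (t − 1) divides h(t); h is reducible.

No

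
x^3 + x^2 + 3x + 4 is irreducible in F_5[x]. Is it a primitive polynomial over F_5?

Write f(x) = x^3 + x^2 + 3x + 4.
|GF(5^3)^×| = 5^3 − 1 = 124. Prime factorization: 124 = 2^2·31.
f is primitive ⇔ x has order 124 in GF(5)[x]/(f), i.e. x^(124/q) ≠ 1 for each prime q | 124.
x^(62) mod f = 1
x^(4) mod f = 3x^2 + 4x + 4.
Since x^(62) = 1, the order of x divides 62 < 124; not primitive.

No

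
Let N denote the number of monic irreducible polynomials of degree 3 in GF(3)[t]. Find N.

x^(3^3) − x is the product of all monic irreducibles of degree dividing 3; Möbius inversion gives N = (1/3) Σ μ(3/d)·3^d.
Divisors of 3: 1, 3; μ(3/d) for each: -1, 1.
Σ = − 3^1 + 3^3 = 24.
N = 24/3 = 8.

8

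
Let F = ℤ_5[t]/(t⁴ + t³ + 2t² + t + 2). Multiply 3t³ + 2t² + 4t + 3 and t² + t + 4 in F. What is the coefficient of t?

1

Multiply in ℤ_5[t]: (3t³ + 2t² + 4t + 3)·(t² + t + 4) = 3t⁵ + 3t³ + 4t + 2.
Reduce using t⁴ ≡ 4t³ + 3t² + 4t + 3 (mod t⁴ + t³ + 2t² + t + 2).
Reduced: 3t² + t + 3.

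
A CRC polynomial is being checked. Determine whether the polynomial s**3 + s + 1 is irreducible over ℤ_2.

Write g(s) = s**3 + s + 1.
Check for roots in ℤ_2: g(0) = 1; g(1) = 1.
No roots. A degree-3 polynomial over a field with no linear factor is irreducible.

Yes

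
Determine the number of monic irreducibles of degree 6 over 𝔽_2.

x^(2^6) − x is the product of all monic irreducibles of degree dividing 6; Möbius inversion gives N = (1/6) Σ μ(6/d)·2^d.
Divisors of 6: 1, 2, 3, 6; μ(6/d) for each: 1, -1, -1, 1.
Σ = 2^1 − 2^2 − 2^3 + 2^6 = 54.
N = 54/6 = 9.

9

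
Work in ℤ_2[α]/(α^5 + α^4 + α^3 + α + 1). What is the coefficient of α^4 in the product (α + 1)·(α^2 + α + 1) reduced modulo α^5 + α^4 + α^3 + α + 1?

Multiply in ℤ_2[α]: (α + 1)·(α^2 + α + 1) = α^3 + 1.
Reduced: α^3 + 1.

0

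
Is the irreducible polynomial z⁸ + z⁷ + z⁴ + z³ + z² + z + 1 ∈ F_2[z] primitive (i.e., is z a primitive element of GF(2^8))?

No

Write f(z) = z⁸ + z⁷ + z⁴ + z³ + z² + z + 1.
|GF(2^8)^×| = 2^8 − 1 = 255. Prime factorization: 255 = 3·5·17.
f is primitive ⇔ z has order 255 in GF(2)[z]/(f), i.e. z^(255/q) ≠ 1 for each prime q | 255.
z^(85) mod f = z⁷ + z⁶ + z⁵ + z⁴ + z³ + z + 1.
z^(51) mod f = 1
z^(15) mod f = z⁷ + z⁶ + z⁵ + z⁴ + 1.
Since z^(51) = 1, the order of z divides 51 < 255; not primitive.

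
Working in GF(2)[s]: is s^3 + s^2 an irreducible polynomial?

No

Write P(s) = s^3 + s^2.
Check for roots in GF(2): P(0) = 0 → root; P(1) = 0 → root.
P(0) = 0, so (s) divides P(s); P is reducible.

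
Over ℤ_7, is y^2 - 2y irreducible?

No

Write g(y) = y^2 - 2y.
Check for roots in ℤ_7: g(0) = 0 → root; g(1) = 6; g(2) = 0 → root; g(3) = 3; g(4) = 1; g(5) = 1; g(6) = 3.
g(0) = 0, so (y) divides g(y); g is reducible.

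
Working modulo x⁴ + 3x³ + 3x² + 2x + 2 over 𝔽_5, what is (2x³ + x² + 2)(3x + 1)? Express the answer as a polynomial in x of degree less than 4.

Multiply in 𝔽_5[x]: (2x³ + x² + 2)·(3x + 1) = x⁴ + x² + x + 2.
Reduce using x⁴ ≡ 2x³ + 2x² + 3x + 3 (mod x⁴ + 3x³ + 3x² + 2x + 2).
Reduced: 2x³ + 3x² + 4x.

2x^3 + 3x^2 + 4x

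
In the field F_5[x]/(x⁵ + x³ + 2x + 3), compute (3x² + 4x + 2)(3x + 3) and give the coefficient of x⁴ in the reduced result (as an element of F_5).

Multiply in F_5[x]: (3x² + 4x + 2)·(3x + 3) = 4x³ + x² + 3x + 1.
Reduced: 4x³ + x² + 3x + 1.

0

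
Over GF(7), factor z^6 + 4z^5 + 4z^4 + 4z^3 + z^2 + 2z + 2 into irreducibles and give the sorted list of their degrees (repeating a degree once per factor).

6

Write f(z) = z^6 + 4z^5 + 4z^4 + 4z^3 + z^2 + 2z + 2.
Complete factorization: f(z) = (z^6 + 4z^5 + 4z^4 + 4z^3 + z^2 + 2z + 2).
Factor degrees with multiplicity: 6 = 6.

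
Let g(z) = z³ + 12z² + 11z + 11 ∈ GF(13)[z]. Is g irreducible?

Yes

Check each element of GF(13) for a root: g(0)=11, g(1)=9, g(2)=11, g(3)=10, g(4)=12, g(5)=10, g(6)=10, g(7)=5, g(8)=1, g(9)=4, g(10)=7, g(11)=3, g(12)=11.
No roots. A degree-3 polynomial over a field with no linear factor is irreducible.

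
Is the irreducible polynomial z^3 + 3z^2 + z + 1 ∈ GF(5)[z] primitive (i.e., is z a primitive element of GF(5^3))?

Write f(z) = z^3 + 3z^2 + z + 1.
|GF(5^3)^×| = 5^3 − 1 = 124. Prime factorization: 124 = 2^2·31.
f is primitive ⇔ z has order 124 in GF(5)[z]/(f), i.e. z^(124/q) ≠ 1 for each prime q | 124.
z^(62) mod f = 1
z^(4) mod f = 3z^2 + 2z + 3.
Since z^(62) = 1, the order of z divides 62 < 124; not primitive.

No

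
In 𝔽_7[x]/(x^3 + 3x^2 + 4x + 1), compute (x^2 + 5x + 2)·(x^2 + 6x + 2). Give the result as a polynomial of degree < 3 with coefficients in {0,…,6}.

6x^2 + 3x + 3

Multiply in 𝔽_7[x]: (x^2 + 5x + 2)·(x^2 + 6x + 2) = x^4 + 4x^3 + 6x^2 + x + 4.
Reduce using x^3 ≡ 4x^2 + 3x + 6 (mod x^3 + 3x^2 + 4x + 1).
Reduced: 6x^2 + 3x + 3.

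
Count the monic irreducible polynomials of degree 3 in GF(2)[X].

2

Gauss's count: N_{2}(3) = (1/3) Σ_{d|3} μ(3/d)·2^d.
Divisors of 3: 1, 3; μ(3/d) for each: -1, 1.
Σ = − 2^1 + 2^3 = 6.
N = 6/3 = 2.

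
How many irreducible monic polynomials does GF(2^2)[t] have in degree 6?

By the necklace-counting formula, N_4(6) = (1/6) Σ_{d|6} μ(6/d)·4^d.
Divisors of 6: 1, 2, 3, 6; μ(6/d) for each: 1, -1, -1, 1.
Σ = 4^1 − 4^2 − 4^3 + 4^6 = 4020.
N = 4020/6 = 670.

670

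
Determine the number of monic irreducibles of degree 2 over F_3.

Gauss's count: N_{3}(2) = (1/2) Σ_{d|2} μ(2/d)·3^d.
Divisors of 2: 1, 2; μ(2/d) for each: -1, 1.
Σ = − 3^1 + 3^2 = 6.
N = 6/2 = 3.

3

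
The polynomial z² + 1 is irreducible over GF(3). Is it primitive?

No

Write f(z) = z² + 1.
|GF(3^2)^×| = 3^2 − 1 = 8. Prime factorization: 8 = 2^3.
f is primitive ⇔ z has order 8 in GF(3)[z]/(f), i.e. z^(8/q) ≠ 1 for each prime q | 8.
z^(4) mod f = 1
Since z^(4) = 1, the order of z divides 4 < 8; not primitive.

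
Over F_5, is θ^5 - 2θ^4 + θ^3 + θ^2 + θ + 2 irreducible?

Write h(θ) = θ^5 - 2θ^4 + θ^3 + θ^2 + θ + 2.
Check for roots in F_5: h(0) = 2; h(1) = 4; h(2) = 1; h(3) = 2; h(4) = 3.
No roots, so no linear factors.
Degree-2 irreducible divisors: test the 10 monic irreducibles of degree 2 over GF(5).
None of them divide h (all give nonzero remainder).
No irreducible factor of degree ≤ 2 exists, so h is irreducible over GF(5).

Yes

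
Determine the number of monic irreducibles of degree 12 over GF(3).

44220

The number of monic irreducibles of degree 12 over GF(3) is (1/12)·Σ_{d∣12} μ(12/d) 3^d.
Divisors of 12: 1, 2, 3, 4, 6, 12; μ(12/d) for each: 0, 1, 0, -1, -1, 1.
Σ = 3^2 − 3^4 − 3^6 + 3^12 = 530640.
N = 530640/12 = 44220.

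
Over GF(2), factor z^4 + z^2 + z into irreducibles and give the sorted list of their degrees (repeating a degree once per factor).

1, 3

Write h(z) = z^4 + z^2 + z.
Roots in GF(2): h(0) = 0 → root; h(1) = 1.
Linear factors from roots: (z).
Complete factorization: h(z) = (z)·(z^3 + z + 1).
Factor degrees with multiplicity: 1 + 3 = 4.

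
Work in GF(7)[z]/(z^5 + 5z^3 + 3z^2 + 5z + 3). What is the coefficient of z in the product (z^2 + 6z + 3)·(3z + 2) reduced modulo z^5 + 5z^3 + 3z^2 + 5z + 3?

0

Multiply in GF(7)[z]: (z^2 + 6z + 3)·(3z + 2) = 3z^3 + 6z^2 + 6.
Reduced: 3z^3 + 6z^2 + 6.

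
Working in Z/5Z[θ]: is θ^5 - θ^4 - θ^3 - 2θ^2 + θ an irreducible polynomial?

No

Write P(θ) = θ^5 - θ^4 - θ^3 - 2θ^2 + θ.
Check for roots in Z/5Z: P(0) = 0 → root; P(1) = 3; P(2) = 2; P(3) = 0 → root; P(4) = 1.
P(0) = 0, so (θ) divides P(θ); P is reducible.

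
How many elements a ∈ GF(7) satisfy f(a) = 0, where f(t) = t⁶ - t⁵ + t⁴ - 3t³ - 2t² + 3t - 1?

4

Evaluate at each of the 7 elements of GF(7):
f(0) = 6; f(1) = 5; f(2) = 0 → root; f(3) = 0 → root; f(4) = 0 → root; f(5) = 2; f(6) = 0 → root.
Roots: {2, 3, 4, 6}.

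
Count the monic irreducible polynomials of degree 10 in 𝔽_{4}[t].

104754

The number of monic irreducibles of degree 10 over GF(4) is (1/10)·Σ_{d∣10} μ(10/d) 4^d.
Divisors of 10: 1, 2, 5, 10; μ(10/d) for each: 1, -1, -1, 1.
Σ = 4^1 − 4^2 − 4^5 + 4^10 = 1047540.
N = 1047540/10 = 104754.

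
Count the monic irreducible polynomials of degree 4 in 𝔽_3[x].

By the necklace-counting formula, N_3(4) = (1/4) Σ_{d|4} μ(4/d)·3^d.
Divisors of 4: 1, 2, 4; μ(4/d) for each: 0, -1, 1.
Σ = − 3^2 + 3^4 = 72.
N = 72/4 = 18.

18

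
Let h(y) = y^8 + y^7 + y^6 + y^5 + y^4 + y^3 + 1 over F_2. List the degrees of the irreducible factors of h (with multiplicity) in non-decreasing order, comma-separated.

Roots in F_2: h(0) = 1; h(1) = 1.
Complete factorization: h(y) = (y^8 + y^7 + y^6 + y^5 + y^4 + y^3 + 1).
Factor degrees with multiplicity: 8 = 8.

8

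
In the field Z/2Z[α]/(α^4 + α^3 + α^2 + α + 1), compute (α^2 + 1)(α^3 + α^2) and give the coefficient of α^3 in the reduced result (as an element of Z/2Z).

0

Multiply in Z/2Z[α]: (α^2 + 1)·(α^3 + α^2) = α^5 + α^4 + α^3 + α^2.
Reduce using α^4 ≡ α^3 + α^2 + α + 1 (mod α^4 + α^3 + α^2 + α + 1).
Reduced: α.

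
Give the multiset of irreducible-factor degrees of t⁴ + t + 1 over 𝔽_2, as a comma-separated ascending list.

4

Write f(t) = t⁴ + t + 1.
Roots in 𝔽_2: f(0) = 1; f(1) = 1.
Complete factorization: f(t) = (t⁴ + t + 1).
Factor degrees with multiplicity: 4 = 4.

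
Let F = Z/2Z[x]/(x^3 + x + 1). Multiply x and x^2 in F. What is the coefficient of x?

Multiply in Z/2Z[x]: (x)·(x^2) = x^3.
Reduce using x^3 ≡ x + 1 (mod x^3 + x + 1).
Reduced: x + 1.

1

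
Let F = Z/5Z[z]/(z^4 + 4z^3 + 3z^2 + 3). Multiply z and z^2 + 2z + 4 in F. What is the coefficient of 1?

0

Multiply in Z/5Z[z]: (z)·(z^2 + 2z + 4) = z^3 + 2z^2 + 4z.
Reduced: z^3 + 2z^2 + 4z.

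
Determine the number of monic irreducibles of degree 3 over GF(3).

8

By the necklace-counting formula, N_3(3) = (1/3) Σ_{d|3} μ(3/d)·3^d.
Divisors of 3: 1, 3; μ(3/d) for each: -1, 1.
Σ = − 3^1 + 3^3 = 24.
N = 24/3 = 8.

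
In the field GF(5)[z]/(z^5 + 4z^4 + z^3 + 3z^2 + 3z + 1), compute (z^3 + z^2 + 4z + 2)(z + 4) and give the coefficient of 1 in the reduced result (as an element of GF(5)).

3

Multiply in GF(5)[z]: (z^3 + z^2 + 4z + 2)·(z + 4) = z^4 + 3z^2 + 3z + 3.
Reduced: z^4 + 3z^2 + 3z + 3.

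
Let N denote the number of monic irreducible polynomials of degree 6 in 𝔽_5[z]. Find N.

2580

By the necklace-counting formula, N_5(6) = (1/6) Σ_{d|6} μ(6/d)·5^d.
Divisors of 6: 1, 2, 3, 6; μ(6/d) for each: 1, -1, -1, 1.
Σ = 5^1 − 5^2 − 5^3 + 5^6 = 15480.
N = 15480/6 = 2580.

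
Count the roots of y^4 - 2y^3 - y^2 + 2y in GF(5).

Write P(y) = y^4 - 2y^3 - y^2 + 2y.
Evaluate at each of the 5 elements of GF(5):
P(0) = 0 → root; P(1) = 0 → root; P(2) = 0 → root; P(3) = 4; P(4) = 0 → root.
Roots: {0, 1, 2, 4}.

4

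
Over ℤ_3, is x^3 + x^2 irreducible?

No

Write P(x) = x^3 + x^2.
Check for roots in ℤ_3: P(0) = 0 → root; P(1) = 2; P(2) = 0 → root.
P(0) = 0, so (x) divides P(x); P is reducible.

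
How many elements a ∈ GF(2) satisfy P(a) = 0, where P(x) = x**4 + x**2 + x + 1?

Evaluate at each of the 2 elements of GF(2):
P(0) = 1; P(1) = 0 → root.
Roots: {1}.

1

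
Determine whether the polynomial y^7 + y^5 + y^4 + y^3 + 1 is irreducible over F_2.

Write g(y) = y^7 + y^5 + y^4 + y^3 + 1.
Check for roots in F_2: g(0) = 1; g(1) = 1.
No roots, so no linear factors.
Monic irreducibles of degree 2 over GF(2): y^2 + y + 1.
None of them divide g (all give nonzero remainder).
Monic irreducibles of degree 3 over GF(2): y^3 + y + 1, y^3 + y^2 + 1.
None of them divide g (all give nonzero remainder).
No irreducible factor of degree ≤ 3 exists, so g is irreducible over GF(2).

Yes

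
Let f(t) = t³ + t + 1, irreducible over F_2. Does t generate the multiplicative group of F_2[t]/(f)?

|GF(2^3)^×| = 2^3 − 1 = 7. Prime factorization: 7 = 7.
f is primitive ⇔ t has order 7 in GF(2)[t]/(f), i.e. t^(7/q) ≠ 1 for each prime q | 7.
t^(1) mod f = t.
None equal 1, so t has full order 7; f is primitive.

Yes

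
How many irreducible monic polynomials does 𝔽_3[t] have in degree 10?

x^(3^10) − x is the product of all monic irreducibles of degree dividing 10; Möbius inversion gives N = (1/10) Σ μ(10/d)·3^d.
Divisors of 10: 1, 2, 5, 10; μ(10/d) for each: 1, -1, -1, 1.
Σ = 3^1 − 3^2 − 3^5 + 3^10 = 58800.
N = 58800/10 = 5880.

5880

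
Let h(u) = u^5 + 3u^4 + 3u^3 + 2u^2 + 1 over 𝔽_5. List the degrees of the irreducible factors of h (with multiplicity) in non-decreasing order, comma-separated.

1, 1, 3

Roots in 𝔽_5: h(0) = 1; h(1) = 0 → root; h(2) = 3; h(3) = 1; h(4) = 2.
Linear factors from roots: (u + 4).
Complete factorization: h(u) = (u + 4)^2·(u^3 + 2u + 1).
Factor degrees with multiplicity: 1 + 1 + 3 = 5.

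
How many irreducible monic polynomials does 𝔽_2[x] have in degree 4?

x^(2^4) − x is the product of all monic irreducibles of degree dividing 4; Möbius inversion gives N = (1/4) Σ μ(4/d)·2^d.
Divisors of 4: 1, 2, 4; μ(4/d) for each: 0, -1, 1.
Σ = − 2^2 + 2^4 = 12.
N = 12/4 = 3.

3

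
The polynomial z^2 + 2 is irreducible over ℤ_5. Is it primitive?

No

Write f(z) = z^2 + 2.
|GF(5^2)^×| = 5^2 − 1 = 24. Prime factorization: 24 = 2^3·3.
f is primitive ⇔ z has order 24 in GF(5)[z]/(f), i.e. z^(24/q) ≠ 1 for each prime q | 24.
z^(12) mod f = 4.
z^(8) mod f = 1
Since z^(8) = 1, the order of z divides 8 < 24; not primitive.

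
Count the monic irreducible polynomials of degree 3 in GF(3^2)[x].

240

Gauss's count: N_{9}(3) = (1/3) Σ_{d|3} μ(3/d)·9^d.
Divisors of 3: 1, 3; μ(3/d) for each: -1, 1.
Σ = − 9^1 + 9^3 = 720.
N = 720/3 = 240.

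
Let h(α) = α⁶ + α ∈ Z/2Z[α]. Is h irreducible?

No

Check for roots in Z/2Z: h(0) = 0 → root; h(1) = 0 → root.
h(0) = 0, so (α) divides h(α); h is reducible.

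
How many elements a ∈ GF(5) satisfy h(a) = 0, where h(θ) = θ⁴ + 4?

Evaluate at each of the 5 elements of GF(5):
h(0) = 4; h(1) = 0 → root; h(2) = 0 → root; h(3) = 0 → root; h(4) = 0 → root.
Roots: {1, 2, 3, 4}.

4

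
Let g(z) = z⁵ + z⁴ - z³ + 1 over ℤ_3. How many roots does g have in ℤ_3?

Evaluate at each of the 3 elements of ℤ_3:
g(0) = 1; g(1) = 2; g(2) = 2.
No element is a root.

0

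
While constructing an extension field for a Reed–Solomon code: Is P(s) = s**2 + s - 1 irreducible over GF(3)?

Yes

Check for roots in GF(3): P(0) = 2; P(1) = 1; P(2) = 2.
No roots. A degree-2 polynomial over a field with no linear factor is irreducible.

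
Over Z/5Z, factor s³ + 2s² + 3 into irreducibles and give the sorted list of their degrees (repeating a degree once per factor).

3

Write g(s) = s³ + 2s² + 3.
Roots in Z/5Z: g(0) = 3; g(1) = 1; g(2) = 4; g(3) = 3; g(4) = 4.
Complete factorization: g(s) = (s³ + 2s² + 3).
Factor degrees with multiplicity: 3 = 3.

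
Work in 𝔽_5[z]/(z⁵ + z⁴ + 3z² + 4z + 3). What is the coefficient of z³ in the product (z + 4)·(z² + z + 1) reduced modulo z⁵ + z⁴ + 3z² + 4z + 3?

Multiply in 𝔽_5[z]: (z + 4)·(z² + z + 1) = z³ + 4.
Reduced: z³ + 4.

1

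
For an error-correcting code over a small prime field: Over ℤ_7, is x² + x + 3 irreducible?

Yes

Write m(x) = x² + x + 3.
Check for roots in ℤ_7: m(0) = 3; m(1) = 5; m(2) = 2; m(3) = 1; m(4) = 2; m(5) = 5; m(6) = 3.
No roots. A degree-2 polynomial over a field with no linear factor is irreducible.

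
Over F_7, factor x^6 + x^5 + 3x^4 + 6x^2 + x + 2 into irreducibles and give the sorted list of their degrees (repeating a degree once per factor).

Write f(x) = x^6 + x^5 + 3x^4 + 6x^2 + x + 2.
Linear factors from roots: (x + 6), (x + 4).
Complete factorization: f(x) = (x + 4)·(x + 6)·(x^2 + 2x + 2)·(x^2 + 3x + 5).
Factor degrees with multiplicity: 1 + 1 + 2 + 2 = 6.

1, 1, 2, 2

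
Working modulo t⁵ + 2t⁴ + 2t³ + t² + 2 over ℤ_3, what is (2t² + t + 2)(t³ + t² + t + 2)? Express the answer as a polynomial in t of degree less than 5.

2t^4 + t^3 + 2t^2 + t

Multiply in ℤ_3[t]: (2t² + t + 2)·(t³ + t² + t + 2) = 2t⁵ + 2t³ + t² + t + 1.
Reduce using t⁵ ≡ t⁴ + t³ + 2t² + 1 (mod t⁵ + 2t⁴ + 2t³ + t² + 2).
Reduced: 2t⁴ + t³ + 2t² + t.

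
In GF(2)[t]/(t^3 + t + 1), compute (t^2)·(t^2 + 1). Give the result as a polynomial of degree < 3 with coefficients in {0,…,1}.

Multiply in GF(2)[t]: (t^2)·(t^2 + 1) = t^4 + t^2.
Reduce using t^3 ≡ t + 1 (mod t^3 + t + 1).
Reduced: t.

t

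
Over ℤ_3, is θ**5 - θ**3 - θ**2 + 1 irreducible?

No

Write g(θ) = θ**5 - θ**3 - θ**2 + 1.
Check for roots in ℤ_3: g(0) = 1; g(1) = 0 → root; g(2) = 0 → root.
g(1) = 0, so (θ − 1) divides g(θ); g is reducible.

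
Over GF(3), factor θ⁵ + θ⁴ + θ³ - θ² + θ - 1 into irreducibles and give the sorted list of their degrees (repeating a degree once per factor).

5

Write f(θ) = θ⁵ + θ⁴ + θ³ - θ² + θ - 1.
Roots in GF(3): f(0) = 2; f(1) = 2; f(2) = 2.
Complete factorization: f(θ) = (θ⁵ + θ⁴ + θ³ - θ² + θ - 1).
Factor degrees with multiplicity: 5 = 5.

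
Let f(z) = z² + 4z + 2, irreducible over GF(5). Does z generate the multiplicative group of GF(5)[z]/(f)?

|GF(5^2)^×| = 5^2 − 1 = 24. Prime factorization: 24 = 2^3·3.
f is primitive ⇔ z has order 24 in GF(5)[z]/(f), i.e. z^(24/q) ≠ 1 for each prime q | 24.
z^(12) mod f = 4.
z^(8) mod f = 2z + 1.
None equal 1, so z has full order 24; f is primitive.

Yes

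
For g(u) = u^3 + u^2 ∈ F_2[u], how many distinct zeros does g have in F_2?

2

Evaluate at each of the 2 elements of F_2:
g(0) = 0 → root; g(1) = 0 → root.
Roots: {0, 1}.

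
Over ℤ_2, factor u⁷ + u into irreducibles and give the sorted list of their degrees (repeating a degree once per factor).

1, 1, 1, 2, 2

Write g(u) = u⁷ + u.
Roots in ℤ_2: g(0) = 0 → root; g(1) = 0 → root.
Linear factors from roots: (u), (u + 1).
Complete factorization: g(u) = (u)·(u + 1)^2·(u² + u + 1)^2.
Factor degrees with multiplicity: 1 + 1 + 1 + 2 + 2 = 7.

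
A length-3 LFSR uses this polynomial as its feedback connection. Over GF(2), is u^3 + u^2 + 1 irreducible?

Write h(u) = u^3 + u^2 + 1.
Check for roots in GF(2): h(0) = 1; h(1) = 1.
No roots. A degree-3 polynomial over a field with no linear factor is irreducible.

Yes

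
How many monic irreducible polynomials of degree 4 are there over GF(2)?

3

x^(2^4) − x is the product of all monic irreducibles of degree dividing 4; Möbius inversion gives N = (1/4) Σ μ(4/d)·2^d.
Divisors of 4: 1, 2, 4; μ(4/d) for each: 0, -1, 1.
Σ = − 2^2 + 2^4 = 12.
N = 12/4 = 3.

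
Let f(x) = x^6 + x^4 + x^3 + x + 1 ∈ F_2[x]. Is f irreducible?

Yes

Check for roots in F_2: f(0) = 1; f(1) = 1.
No roots, so no linear factors.
Monic irreducibles of degree 2 over GF(2): x^2 + x + 1.
None of them divide f (all give nonzero remainder).
Monic irreducibles of degree 3 over GF(2): x^3 + x + 1, x^3 + x^2 + 1.
None of them divide f (all give nonzero remainder).
No irreducible factor of degree ≤ 3 exists, so f is irreducible over GF(2).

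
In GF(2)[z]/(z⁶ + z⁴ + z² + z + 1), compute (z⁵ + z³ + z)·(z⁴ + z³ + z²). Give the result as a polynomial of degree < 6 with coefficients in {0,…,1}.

Multiply in GF(2)[z]: (z⁵ + z³ + z)·(z⁴ + z³ + z²) = z⁹ + z⁸ + z⁶ + z⁴ + z³.
Reduce using z⁶ ≡ z⁴ + z² + z + 1 (mod z⁶ + z⁴ + z² + z + 1).
Reduced: z⁴ + z.

z^4 + z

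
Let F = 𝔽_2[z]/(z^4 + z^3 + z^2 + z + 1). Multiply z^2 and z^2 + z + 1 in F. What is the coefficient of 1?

1

Multiply in 𝔽_2[z]: (z^2)·(z^2 + z + 1) = z^4 + z^3 + z^2.
Reduce using z^4 ≡ z^3 + z^2 + z + 1 (mod z^4 + z^3 + z^2 + z + 1).
Reduced: z + 1.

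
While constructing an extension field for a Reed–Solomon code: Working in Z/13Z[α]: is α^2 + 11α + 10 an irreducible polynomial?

No

Write f(α) = α^2 + 11α + 10.
Check each element of Z/13Z for a root: f(0)=10, f(1)=9, f(2)=10, f(3)=0, f(4)=5, f(5)=12, f(6)=8, f(7)=6, f(8)=6, f(9)=8, f(10)=12, f(11)=5, f(12)=0.
f(3) = 0, so (α − 3) divides f(α); f is reducible.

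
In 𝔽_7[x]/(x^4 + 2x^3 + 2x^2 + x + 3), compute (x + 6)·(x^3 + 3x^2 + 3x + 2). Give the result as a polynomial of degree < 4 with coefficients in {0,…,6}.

5x^2 + 5x + 2

Multiply in 𝔽_7[x]: (x + 6)·(x^3 + 3x^2 + 3x + 2) = x^4 + 2x^3 + 6x + 5.
Reduce using x^4 ≡ 5x^3 + 5x^2 + 6x + 4 (mod x^4 + 2x^3 + 2x^2 + x + 3).
Reduced: 5x^2 + 5x + 2.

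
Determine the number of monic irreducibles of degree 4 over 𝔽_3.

Gauss's count: N_{3}(4) = (1/4) Σ_{d|4} μ(4/d)·3^d.
Divisors of 4: 1, 2, 4; μ(4/d) for each: 0, -1, 1.
Σ = − 3^2 + 3^4 = 72.
N = 72/4 = 18.

18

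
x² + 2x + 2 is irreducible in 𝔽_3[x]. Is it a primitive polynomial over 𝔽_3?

Write f(x) = x² + 2x + 2.
|GF(3^2)^×| = 3^2 − 1 = 8. Prime factorization: 8 = 2^3.
f is primitive ⇔ x has order 8 in GF(3)[x]/(f), i.e. x^(8/q) ≠ 1 for each prime q | 8.
x^(4) mod f = 2.
None equal 1, so x has full order 8; f is primitive.

Yes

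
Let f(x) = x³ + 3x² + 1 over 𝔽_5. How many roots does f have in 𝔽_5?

Evaluate at each of the 5 elements of 𝔽_5:
f(0) = 1; f(1) = 0 → root; f(2) = 1; f(3) = 0 → root; f(4) = 3.
Roots: {1, 3}.

2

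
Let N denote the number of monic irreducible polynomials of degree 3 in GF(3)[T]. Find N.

8

The number of monic irreducibles of degree 3 over GF(3) is (1/3)·Σ_{d∣3} μ(3/d) 3^d.
Divisors of 3: 1, 3; μ(3/d) for each: -1, 1.
Σ = − 3^1 + 3^3 = 24.
N = 24/3 = 8.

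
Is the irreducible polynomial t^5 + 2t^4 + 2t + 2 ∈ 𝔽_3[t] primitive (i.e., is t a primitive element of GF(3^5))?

Write f(t) = t^5 + 2t^4 + 2t + 2.
|GF(3^5)^×| = 3^5 − 1 = 242. Prime factorization: 242 = 2·11^2.
f is primitive ⇔ t has order 242 in GF(3)[t]/(f), i.e. t^(242/q) ≠ 1 for each prime q | 242.
t^(121) mod f = 1
t^(22) mod f = 2t^3 + 2.
Since t^(121) = 1, the order of t divides 121 < 242; not primitive.

No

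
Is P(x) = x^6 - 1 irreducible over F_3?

Check for roots in F_3: P(0) = 2; P(1) = 0 → root; P(2) = 0 → root.
P(1) = 0, so (x − 1) divides P(x); P is reducible.

No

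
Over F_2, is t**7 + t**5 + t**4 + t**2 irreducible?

No

Write h(t) = t**7 + t**5 + t**4 + t**2.
Check for roots in F_2: h(0) = 0 → root; h(1) = 0 → root.
h(0) = 0, so (t) divides h(t); h is reducible.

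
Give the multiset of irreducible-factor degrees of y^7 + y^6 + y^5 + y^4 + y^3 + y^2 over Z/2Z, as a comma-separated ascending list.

1, 1, 1, 2, 2

Write f(y) = y^7 + y^6 + y^5 + y^4 + y^3 + y^2.
Roots in Z/2Z: f(0) = 0 → root; f(1) = 0 → root.
Linear factors from roots: (y), (y + 1).
Complete factorization: f(y) = (y + 1)·(y)^2·(y^2 + y + 1)^2.
Factor degrees with multiplicity: 1 + 1 + 1 + 2 + 2 = 7.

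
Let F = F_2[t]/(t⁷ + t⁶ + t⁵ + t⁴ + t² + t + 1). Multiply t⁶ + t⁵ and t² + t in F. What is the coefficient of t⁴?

1

Multiply in F_2[t]: (t⁶ + t⁵)·(t² + t) = t⁸ + t⁶.
Reduce using t⁷ ≡ t⁶ + t⁵ + t⁴ + t² + t + 1 (mod t⁷ + t⁶ + t⁵ + t⁴ + t² + t + 1).
Reduced: t⁶ + t⁴ + t³ + 1.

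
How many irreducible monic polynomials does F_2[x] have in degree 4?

The number of monic irreducibles of degree 4 over GF(2) is (1/4)·Σ_{d∣4} μ(4/d) 2^d.
Divisors of 4: 1, 2, 4; μ(4/d) for each: 0, -1, 1.
Σ = − 2^2 + 2^4 = 12.
N = 12/4 = 3.

3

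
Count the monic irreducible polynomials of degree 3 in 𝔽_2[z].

x^(2^3) − x is the product of all monic irreducibles of degree dividing 3; Möbius inversion gives N = (1/3) Σ μ(3/d)·2^d.
Divisors of 3: 1, 3; μ(3/d) for each: -1, 1.
Σ = − 2^1 + 2^3 = 6.
N = 6/3 = 2.

2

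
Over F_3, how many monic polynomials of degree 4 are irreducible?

The number of monic irreducibles of degree 4 over GF(3) is (1/4)·Σ_{d∣4} μ(4/d) 3^d.
Divisors of 4: 1, 2, 4; μ(4/d) for each: 0, -1, 1.
Σ = − 3^2 + 3^4 = 72.
N = 72/4 = 18.

18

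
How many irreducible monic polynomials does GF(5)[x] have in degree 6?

2580

The number of monic irreducibles of degree 6 over GF(5) is (1/6)·Σ_{d∣6} μ(6/d) 5^d.
Divisors of 6: 1, 2, 3, 6; μ(6/d) for each: 1, -1, -1, 1.
Σ = 5^1 − 5^2 − 5^3 + 5^6 = 15480.
N = 15480/6 = 2580.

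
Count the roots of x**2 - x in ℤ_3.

2

Write g(x) = x**2 - x.
Evaluate at each of the 3 elements of ℤ_3:
g(0) = 0 → root; g(1) = 0 → root; g(2) = 2.
Roots: {0, 1}.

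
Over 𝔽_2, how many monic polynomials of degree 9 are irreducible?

56

By the necklace-counting formula, N_2(9) = (1/9) Σ_{d|9} μ(9/d)·2^d.
Divisors of 9: 1, 3, 9; μ(9/d) for each: 0, -1, 1.
Σ = − 2^3 + 2^9 = 504.
N = 504/9 = 56.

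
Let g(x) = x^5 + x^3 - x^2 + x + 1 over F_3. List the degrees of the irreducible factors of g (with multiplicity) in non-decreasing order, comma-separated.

1, 1, 3

Roots in F_3: g(0) = 1; g(1) = 0 → root; g(2) = 0 → root.
Linear factors from roots: (x - 1), (x + 1).
Complete factorization: g(x) = (x + 1)·(x - 1)·(x^3 - x - 1).
Factor degrees with multiplicity: 1 + 1 + 3 = 5.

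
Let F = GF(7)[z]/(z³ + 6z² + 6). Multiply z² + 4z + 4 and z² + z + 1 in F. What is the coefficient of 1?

3

Multiply in GF(7)[z]: (z² + 4z + 4)·(z² + z + 1) = z⁴ + 5z³ + 2z² + z + 4.
Reduce using z³ ≡ z² + 1 (mod z³ + 6z² + 6).
Reduced: z² + 2z + 3.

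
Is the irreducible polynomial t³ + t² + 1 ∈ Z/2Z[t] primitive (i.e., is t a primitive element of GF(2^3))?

Yes

Write f(t) = t³ + t² + 1.
|GF(2^3)^×| = 2^3 − 1 = 7. Prime factorization: 7 = 7.
f is primitive ⇔ t has order 7 in GF(2)[t]/(f), i.e. t^(7/q) ≠ 1 for each prime q | 7.
t^(1) mod f = t.
None equal 1, so t has full order 7; f is primitive.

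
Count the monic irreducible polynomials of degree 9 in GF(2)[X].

56

By the necklace-counting formula, N_2(9) = (1/9) Σ_{d|9} μ(9/d)·2^d.
Divisors of 9: 1, 3, 9; μ(9/d) for each: 0, -1, 1.
Σ = − 2^3 + 2^9 = 504.
N = 504/9 = 56.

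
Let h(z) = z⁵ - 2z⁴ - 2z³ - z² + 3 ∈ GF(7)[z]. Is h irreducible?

No

Check for roots in GF(7): h(0) = 3; h(1) = 6; h(2) = 4; h(3) = 0 → root; h(4) = 0 → root; h(5) = 0 → root; h(6) = 1.
h(3) = 0, so (z − 3) divides h(z); h is reducible.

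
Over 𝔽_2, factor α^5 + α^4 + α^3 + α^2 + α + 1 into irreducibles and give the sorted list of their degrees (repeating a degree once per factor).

Write h(α) = α^5 + α^4 + α^3 + α^2 + α + 1.
Roots in 𝔽_2: h(0) = 1; h(1) = 0 → root.
Linear factors from roots: (α + 1).
Complete factorization: h(α) = (α + 1)·(α^2 + α + 1)^2.
Factor degrees with multiplicity: 1 + 2 + 2 = 5.

1, 2, 2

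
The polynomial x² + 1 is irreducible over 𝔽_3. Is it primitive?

Write f(x) = x² + 1.
|GF(3^2)^×| = 3^2 − 1 = 8. Prime factorization: 8 = 2^3.
f is primitive ⇔ x has order 8 in GF(3)[x]/(f), i.e. x^(8/q) ≠ 1 for each prime q | 8.
x^(4) mod f = 1
Since x^(4) = 1, the order of x divides 4 < 8; not primitive.

No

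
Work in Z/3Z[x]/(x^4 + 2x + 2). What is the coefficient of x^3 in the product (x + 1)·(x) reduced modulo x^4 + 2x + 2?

0

Multiply in Z/3Z[x]: (x + 1)·(x) = x^2 + x.
Reduced: x^2 + x.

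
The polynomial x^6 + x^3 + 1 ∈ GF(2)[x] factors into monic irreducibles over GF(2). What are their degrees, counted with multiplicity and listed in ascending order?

Write f(x) = x^6 + x^3 + 1.
Roots in GF(2): f(0) = 1; f(1) = 1.
Complete factorization: f(x) = (x^6 + x^3 + 1).
Factor degrees with multiplicity: 6 = 6.

6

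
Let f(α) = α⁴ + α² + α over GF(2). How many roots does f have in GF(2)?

Evaluate at each of the 2 elements of GF(2):
f(0) = 0 → root; f(1) = 1.
Roots: {0}.

1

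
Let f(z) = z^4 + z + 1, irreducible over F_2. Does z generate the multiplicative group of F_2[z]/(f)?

|GF(2^4)^×| = 2^4 − 1 = 15. Prime factorization: 15 = 3·5.
f is primitive ⇔ z has order 15 in GF(2)[z]/(f), i.e. z^(15/q) ≠ 1 for each prime q | 15.
z^(5) mod f = z^2 + z.
z^(3) mod f = z^3.
None equal 1, so z has full order 15; f is primitive.

Yes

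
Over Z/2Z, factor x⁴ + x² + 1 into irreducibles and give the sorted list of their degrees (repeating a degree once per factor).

Write h(x) = x⁴ + x² + 1.
Roots in Z/2Z: h(0) = 1; h(1) = 1.
Complete factorization: h(x) = (x² + x + 1)^2.
Factor degrees with multiplicity: 2 + 2 = 4.

2, 2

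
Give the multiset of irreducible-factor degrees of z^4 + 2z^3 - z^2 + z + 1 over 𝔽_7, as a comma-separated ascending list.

2, 2

Write f(z) = z^4 + 2z^3 - z^2 + z + 1.
Complete factorization: f(z) = (z^2 - 3)·(z^2 + 2z + 2).
Factor degrees with multiplicity: 2 + 2 = 4.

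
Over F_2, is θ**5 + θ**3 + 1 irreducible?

Write m(θ) = θ**5 + θ**3 + 1.
Check for roots in F_2: m(0) = 1; m(1) = 1.
No roots, so no linear factors.
Monic irreducibles of degree 2 over GF(2): θ**2 + θ + 1.
None of them divide m (all give nonzero remainder).
No irreducible factor of degree ≤ 2 exists, so m is irreducible over GF(2).

Yes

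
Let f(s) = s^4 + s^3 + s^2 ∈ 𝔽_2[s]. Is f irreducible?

No

Check for roots in 𝔽_2: f(0) = 0 → root; f(1) = 1.
f(0) = 0, so (s) divides f(s); f is reducible.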